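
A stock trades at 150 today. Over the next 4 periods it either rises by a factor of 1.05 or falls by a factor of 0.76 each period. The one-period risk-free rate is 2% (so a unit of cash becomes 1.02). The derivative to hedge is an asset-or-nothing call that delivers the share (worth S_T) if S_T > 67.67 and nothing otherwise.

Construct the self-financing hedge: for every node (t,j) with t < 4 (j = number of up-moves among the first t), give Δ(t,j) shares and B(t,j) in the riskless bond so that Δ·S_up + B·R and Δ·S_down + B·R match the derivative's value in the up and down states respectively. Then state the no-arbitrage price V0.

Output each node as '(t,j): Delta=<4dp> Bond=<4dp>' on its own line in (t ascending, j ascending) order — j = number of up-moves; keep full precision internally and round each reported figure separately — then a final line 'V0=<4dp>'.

(0,0): Delta=1.0012 Bond=-0.1853
(1,0): Delta=1.0156 Bond=-1.8272
(1,1): Delta=1.0000 Bond=0.0000
(2,0): Delta=1.2020 Bond=-18.0161
(2,1): Delta=1.0000 Bond=0.0000
(2,2): Delta=1.0000 Bond=0.0000
(3,0): Delta=3.6207 Bond=-177.6384
(3,1): Delta=1.0000 Bond=0.0000
(3,2): Delta=1.0000 Bond=0.0000
(3,3): Delta=1.0000 Bond=0.0000
V0=149.9947

Risk-neutral probability p* = (R−d)/(u−d) = (1.02−0.76)/(1.05−0.76) = 0.8966.
Payoff layer (t=4): V(4,0)=0.0000, V(4,1)=69.1387, V(4,2)=95.5206, V(4,3)=131.9693, V(4,4)=182.3259
  t=3,j=0: stock 65.8464 → up 69.1387 (V=69.1387), down 50.0433 (V=0.0000). Price 60.7710; hedge Δ=3.6207, bond B=-177.6384.
  t=3,j=1: stock 90.9720 → up 95.5206 (V=95.5206), down 69.1387 (V=69.1387). Price 90.9720; hedge Δ=1.0000, bond B=0.0000.
  t=3,j=2: stock 125.6850 → up 131.9693 (V=131.9693), down 95.5206 (V=95.5206). Price 125.6850; hedge Δ=1.0000, bond B=0.0000.
  t=3,j=3: stock 173.6438 → up 182.3259 (V=182.3259), down 131.9693 (V=131.9693). Price 173.6438; hedge Δ=1.0000, bond B=0.0000.
  t=2,j=0: stock 86.6400 → up 90.9720 (V=90.9720), down 65.8464 (V=60.7710). Price 86.1253; hedge Δ=1.2020, bond B=-18.0161.
  t=2,j=1: stock 119.7000 → up 125.6850 (V=125.6850), down 90.9720 (V=90.9720). Price 119.7000; hedge Δ=1.0000, bond B=0.0000.
  t=2,j=2: stock 165.3750 → up 173.6438 (V=173.6438), down 125.6850 (V=125.6850). Price 165.3750; hedge Δ=1.0000, bond B=0.0000.
  t=1,j=0: stock 114.0000 → up 119.7000 (V=119.7000), down 86.6400 (V=86.1253). Price 113.9478; hedge Δ=1.0156, bond B=-1.8272.
  t=1,j=1: stock 157.5000 → up 165.3750 (V=165.3750), down 119.7000 (V=119.7000). Price 157.5000; hedge Δ=1.0000, bond B=0.0000.
  t=0,j=0: stock 150.0000 → up 157.5000 (V=157.5000), down 114.0000 (V=113.9478). Price 149.9947; hedge Δ=1.0012, bond B=-0.1853.
Each (Δ,B) replicates both successor values, so the strategy is self-financing and V0 is arbitrage-free.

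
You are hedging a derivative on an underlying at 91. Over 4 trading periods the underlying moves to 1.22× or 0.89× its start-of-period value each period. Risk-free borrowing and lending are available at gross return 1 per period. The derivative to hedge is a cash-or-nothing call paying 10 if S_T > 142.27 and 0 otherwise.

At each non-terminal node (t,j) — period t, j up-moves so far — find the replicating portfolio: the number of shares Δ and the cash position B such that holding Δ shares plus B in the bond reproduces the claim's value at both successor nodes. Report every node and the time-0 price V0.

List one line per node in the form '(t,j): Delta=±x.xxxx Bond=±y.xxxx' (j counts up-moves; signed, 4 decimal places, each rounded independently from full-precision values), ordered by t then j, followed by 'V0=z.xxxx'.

Since d<R<u, set p* = (R−d)/(u−d) = 0.3333; price each node as the discounted p*-expectation of its children.
Terminal payoffs: V(4,0)=0.0000, V(4,1)=0.0000, V(4,2)=0.0000, V(4,3)=10.0000, V(4,4)=10.0000
  t=3,j=0: stock 64.1522 → up 78.2657 (V=0.0000), down 57.0954 (V=0.0000). Price 0.0000; hedge Δ=0.0000, bond B=0.0000.
  t=3,j=1: stock 87.9389 → up 107.2855 (V=0.0000), down 78.2657 (V=0.0000). Price 0.0000; hedge Δ=0.0000, bond B=0.0000.
  t=3,j=2: stock 120.5455 → up 147.0655 (V=10.0000), down 107.2855 (V=0.0000). Price 3.3333; hedge Δ=0.2514, bond B=-26.9697.
  t=3,j=3: stock 165.2422 → up 201.5954 (V=10.0000), down 147.0655 (V=10.0000). Price 10.0000; hedge Δ=0.0000, bond B=10.0000.
  t=2,j=0: stock 72.0811 → up 87.9389 (V=0.0000), down 64.1522 (V=0.0000). Price 0.0000; hedge Δ=0.0000, bond B=0.0000.
  t=2,j=1: stock 98.8078 → up 120.5455 (V=3.3333), down 87.9389 (V=0.0000). Price 1.1111; hedge Δ=0.1022, bond B=-8.9899.
  t=2,j=2: stock 135.4444 → up 165.2422 (V=10.0000), down 120.5455 (V=3.3333). Price 5.5556; hedge Δ=0.1492, bond B=-14.6465.
  t=1,j=0: stock 80.9900 → up 98.8078 (V=1.1111), down 72.0811 (V=0.0000). Price 0.3704; hedge Δ=0.0416, bond B=-2.9966.
  t=1,j=1: stock 111.0200 → up 135.4444 (V=5.5556), down 98.8078 (V=1.1111). Price 2.5926; hedge Δ=0.1213, bond B=-10.8754.
  t=0,j=0: stock 91.0000 → up 111.0200 (V=2.5926), down 80.9900 (V=0.3704). Price 1.1111; hedge Δ=0.0740, bond B=-5.6229.
Check: Δ(0,0)·S0 + B(0,0) = 1.1111 = V0.

(0,0): Delta=0.0740 Bond=-5.6229
(1,0): Delta=0.0416 Bond=-2.9966
(1,1): Delta=0.1213 Bond=-10.8754
(2,0): Delta=0.0000 Bond=0.0000
(2,1): Delta=0.1022 Bond=-8.9899
(2,2): Delta=0.1492 Bond=-14.6465
(3,0): Delta=0.0000 Bond=0.0000
(3,1): Delta=0.0000 Bond=0.0000
(3,2): Delta=0.2514 Bond=-26.9697
(3,3): Delta=0.0000 Bond=10.0000
V0=1.1111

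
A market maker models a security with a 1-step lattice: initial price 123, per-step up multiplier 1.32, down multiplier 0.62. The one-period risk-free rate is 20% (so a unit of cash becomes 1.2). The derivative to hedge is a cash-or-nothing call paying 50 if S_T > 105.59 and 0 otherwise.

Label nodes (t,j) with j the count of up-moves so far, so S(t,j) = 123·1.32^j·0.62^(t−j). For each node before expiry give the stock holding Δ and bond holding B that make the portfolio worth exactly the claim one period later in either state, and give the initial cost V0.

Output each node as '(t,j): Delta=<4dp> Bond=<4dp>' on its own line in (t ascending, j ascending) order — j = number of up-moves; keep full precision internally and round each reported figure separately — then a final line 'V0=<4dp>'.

(0,0): Delta=0.5807 Bond=-36.9048
V0=34.5238

Risk-neutral probability p* = (R−d)/(u−d) = (1.2−0.62)/(1.32−0.62) = 0.8286.
Payoff layer (t=1): V(1,0)=0.0000, V(1,1)=50.0000
  t=0,j=0: stock 123.0000 → up 162.3600 (V=50.0000), down 76.2600 (V=0.0000). Price 34.5238; hedge Δ=0.5807, bond B=-36.9048.
Self-financing check: at every node Δ·S+B equals the discounted successor values.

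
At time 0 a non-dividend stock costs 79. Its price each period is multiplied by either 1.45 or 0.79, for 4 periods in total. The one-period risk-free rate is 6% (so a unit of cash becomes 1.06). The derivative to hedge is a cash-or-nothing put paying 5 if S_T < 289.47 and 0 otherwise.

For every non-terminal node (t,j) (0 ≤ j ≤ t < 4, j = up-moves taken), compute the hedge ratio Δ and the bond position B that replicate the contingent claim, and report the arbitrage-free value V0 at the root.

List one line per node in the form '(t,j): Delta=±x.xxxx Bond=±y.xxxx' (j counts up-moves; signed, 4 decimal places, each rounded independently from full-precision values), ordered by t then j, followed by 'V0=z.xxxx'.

The replicating-portfolio and risk-neutral prices coincide; use p* = (1.06−0.79)/(1.45−0.79) = 0.4091 for the latter.
Terminal payoffs: V(4,0)=5.0000, V(4,1)=5.0000, V(4,2)=5.0000, V(4,3)=5.0000, V(4,4)=0.0000
  t=3,j=0: stock 38.9501 → up 56.4776 (V=5.0000), down 30.7706 (V=5.0000). Price 4.7170; hedge Δ=0.0000, bond B=4.7170.
  t=3,j=1: stock 71.4907 → up 103.6614 (V=5.0000), down 56.4776 (V=5.0000). Price 4.7170; hedge Δ=0.0000, bond B=4.7170.
  t=3,j=2: stock 131.2170 → up 190.2647 (V=5.0000), down 103.6614 (V=5.0000). Price 4.7170; hedge Δ=0.0000, bond B=4.7170.
  t=3,j=3: stock 240.8414 → up 349.2200 (V=0.0000), down 190.2647 (V=5.0000). Price 2.7873; hedge Δ=-0.0315, bond B=10.3631.
  t=2,j=0: stock 49.3039 → up 71.4907 (V=4.7170), down 38.9501 (V=4.7170). Price 4.4500; hedge Δ=0.0000, bond B=4.4500.
  t=2,j=1: stock 90.4945 → up 131.2170 (V=4.7170), down 71.4907 (V=4.7170). Price 4.4500; hedge Δ=0.0000, bond B=4.4500.
  t=2,j=2: stock 166.0975 → up 240.8414 (V=2.7873), down 131.2170 (V=4.7170). Price 3.7053; hedge Δ=-0.0176, bond B=6.6290.
  t=1,j=0: stock 62.4100 → up 90.4945 (V=4.4500), down 49.3039 (V=4.4500). Price 4.1981; hedge Δ=0.0000, bond B=4.1981.
  t=1,j=1: stock 114.5500 → up 166.0975 (V=3.7053), down 90.4945 (V=4.4500). Price 3.9107; hedge Δ=-0.0099, bond B=5.0391.
  t=0,j=0: stock 79.0000 → up 114.5500 (V=3.9107), down 62.4100 (V=4.1981). Price 3.8495; hedge Δ=-0.0055, bond B=4.2850.
Root portfolio cost Δ·79+B reproduces V0=3.8495.

(0,0): Delta=-0.0055 Bond=4.2850
(1,0): Delta=0.0000 Bond=4.1981
(1,1): Delta=-0.0099 Bond=5.0391
(2,0): Delta=0.0000 Bond=4.4500
(2,1): Delta=0.0000 Bond=4.4500
(2,2): Delta=-0.0176 Bond=6.6290
(3,0): Delta=0.0000 Bond=4.7170
(3,1): Delta=0.0000 Bond=4.7170
(3,2): Delta=0.0000 Bond=4.7170
(3,3): Delta=-0.0315 Bond=10.3631
V0=3.8495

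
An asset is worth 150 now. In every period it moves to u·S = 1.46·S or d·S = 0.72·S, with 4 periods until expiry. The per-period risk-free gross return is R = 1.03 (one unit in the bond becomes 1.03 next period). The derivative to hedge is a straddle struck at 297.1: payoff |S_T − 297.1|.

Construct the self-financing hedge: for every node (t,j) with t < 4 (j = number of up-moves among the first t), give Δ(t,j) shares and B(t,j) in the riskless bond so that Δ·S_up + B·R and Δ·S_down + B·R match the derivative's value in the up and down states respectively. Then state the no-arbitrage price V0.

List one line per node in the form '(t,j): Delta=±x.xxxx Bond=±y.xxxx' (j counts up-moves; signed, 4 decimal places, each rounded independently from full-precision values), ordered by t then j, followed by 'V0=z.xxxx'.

Under the risk-neutral measure, an up-move has probability p* = (R−d)/(u−d) = 0.4189 and values discount at R = 1.03.
Terminal values V(4,·): V(4,0)=256.7892, V(4,1)=215.3587, V(4,2)=131.3468, V(4,3)=39.0107, V(4,4)=384.4578
  t=3,j=0: stock 55.9872 → up 81.7413 (V=215.3587), down 40.3108 (V=256.7892). Price 232.4594; hedge Δ=-1.0000, bond B=288.4466.
  t=3,j=1: stock 113.5296 → up 165.7532 (V=131.3468), down 81.7413 (V=215.3587). Price 174.9170; hedge Δ=-1.0000, bond B=288.4466.
  t=3,j=2: stock 230.2128 → up 336.1107 (V=39.0107), down 165.7532 (V=131.3468). Price 89.9665; hedge Δ=-0.5420, bond B=214.7450.
  t=3,j=3: stock 466.8204 → up 681.5578 (V=384.4578), down 336.1107 (V=39.0107). Price 178.3738; hedge Δ=1.0000, bond B=-288.4466.
  t=2,j=0: stock 77.7600 → up 113.5296 (V=174.9170), down 55.9872 (V=232.4594). Price 202.2852; hedge Δ=-1.0000, bond B=280.0452.
  t=2,j=1: stock 157.6800 → up 230.2128 (V=89.9665), down 113.5296 (V=174.9170). Price 135.2715; hedge Δ=-0.7280, bond B=250.0695.
  t=2,j=2: stock 319.7400 → up 466.8204 (V=178.3738), down 230.2128 (V=89.9665). Price 123.3029; hedge Δ=0.3736, bond B=3.8335.
  t=1,j=0: stock 108.0000 → up 157.6800 (V=135.2715), down 77.7600 (V=202.2852). Price 169.1378; hedge Δ=-0.8385, bond B=259.6969.
  t=1,j=1: stock 219.0000 → up 319.7400 (V=123.3029), down 157.6800 (V=135.2715). Price 126.4637; hedge Δ=-0.0739, bond B=142.6375.
  t=0,j=0: stock 150.0000 → up 219.0000 (V=126.4637), down 108.0000 (V=169.1378). Price 146.8551; hedge Δ=-0.3845, bond B=204.5228.
The time-0 hedge costs 146.8551, which is the no-arbitrage price.

(0,0): Delta=-0.3845 Bond=204.5228
(1,0): Delta=-0.8385 Bond=259.6969
(1,1): Delta=-0.0739 Bond=142.6375
(2,0): Delta=-1.0000 Bond=280.0452
(2,1): Delta=-0.7280 Bond=250.0695
(2,2): Delta=0.3736 Bond=3.8335
(3,0): Delta=-1.0000 Bond=288.4466
(3,1): Delta=-1.0000 Bond=288.4466
(3,2): Delta=-0.5420 Bond=214.7450
(3,3): Delta=1.0000 Bond=-288.4466
V0=146.8551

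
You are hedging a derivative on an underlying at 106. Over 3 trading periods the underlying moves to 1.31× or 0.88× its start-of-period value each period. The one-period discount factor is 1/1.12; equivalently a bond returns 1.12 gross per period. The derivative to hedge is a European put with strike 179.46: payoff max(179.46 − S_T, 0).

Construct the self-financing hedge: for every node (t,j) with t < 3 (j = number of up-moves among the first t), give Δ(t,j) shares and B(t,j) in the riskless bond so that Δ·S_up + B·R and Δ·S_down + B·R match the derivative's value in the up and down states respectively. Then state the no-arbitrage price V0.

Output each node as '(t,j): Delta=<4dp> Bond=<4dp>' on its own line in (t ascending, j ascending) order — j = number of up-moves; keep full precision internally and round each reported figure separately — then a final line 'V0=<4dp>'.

Since d<R<u, set p* = (R−d)/(u−d) = 0.5581; price each node as the discounted p*-expectation of its children.
Payoff layer (t=3): V(3,0)=107.2240, V(3,1)=71.9268, V(3,2)=19.3822, V(3,3)=0.0000
  t=2,j=0: stock 82.0864 → up 107.5332 (V=71.9268), down 72.2360 (V=107.2240). Price 78.1457; hedge Δ=-1.0000, bond B=160.2321.
  t=2,j=1: stock 122.1968 → up 160.0778 (V=19.3822), down 107.5332 (V=71.9268). Price 38.0353; hedge Δ=-1.0000, bond B=160.2321.
  t=2,j=2: stock 181.9066 → up 238.2976 (V=0.0000), down 160.0778 (V=19.3822). Price 7.6466; hedge Δ=-0.2478, bond B=52.7215.
  t=1,j=0: stock 93.2800 → up 122.1968 (V=38.0353), down 82.0864 (V=78.1457). Price 49.7844; hedge Δ=-1.0000, bond B=143.0644.
  t=1,j=1: stock 138.8600 → up 181.9066 (V=7.6466), down 122.1968 (V=38.0353). Price 18.8163; hedge Δ=-0.5089, bond B=89.4877.
  t=0,j=0: stock 106.0000 → up 138.8600 (V=18.8163), down 93.2800 (V=49.7844). Price 29.0177; hedge Δ=-0.6794, bond B=101.0367.
Each (Δ,B) replicates both successor values, so the strategy is self-financing and V0 is arbitrage-free.

(0,0): Delta=-0.6794 Bond=101.0367
(1,0): Delta=-1.0000 Bond=143.0644
(1,1): Delta=-0.5089 Bond=89.4877
(2,0): Delta=-1.0000 Bond=160.2321
(2,1): Delta=-1.0000 Bond=160.2321
(2,2): Delta=-0.2478 Bond=52.7215
V0=29.0177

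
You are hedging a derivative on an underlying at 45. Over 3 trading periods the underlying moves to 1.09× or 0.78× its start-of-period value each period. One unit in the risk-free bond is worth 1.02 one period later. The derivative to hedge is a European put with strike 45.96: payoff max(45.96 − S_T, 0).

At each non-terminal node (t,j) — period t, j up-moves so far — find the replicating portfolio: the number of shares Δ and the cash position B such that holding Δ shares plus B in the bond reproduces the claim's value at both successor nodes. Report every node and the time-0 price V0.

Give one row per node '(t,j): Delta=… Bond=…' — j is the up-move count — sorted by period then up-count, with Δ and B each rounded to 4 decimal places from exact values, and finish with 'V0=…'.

Risk-neutral probability p* = (R−d)/(u−d) = (1.02−0.78)/(1.09−0.78) = 0.7742.
Payoff layer (t=3): V(3,0)=24.6052, V(3,1)=16.1180, V(3,2)=4.2577, V(3,3)=0.0000
(2,0): S=27.3780. Δ = (V_up−V_dn)/(S_up−S_dn) = (16.1180−24.6052)/(29.8420−21.3548) = -1.0000. V = [p*·16.1180 + (1−p*)·24.6052]/1.02 = 17.6808. B = V − Δ·S = 45.0588.
(2,1): S=38.2590. Δ = (V_up−V_dn)/(S_up−S_dn) = (4.2577−16.1180)/(41.7023−29.8420) = -1.0000. V = [p*·4.2577 + (1−p*)·16.1180]/1.02 = 6.7998. B = V − Δ·S = 45.0588.
(2,2): S=53.4645. Δ = (V_up−V_dn)/(S_up−S_dn) = (0.0000−4.2577)/(58.2763−41.7023) = -0.2569. V = [p*·0.0000 + (1−p*)·4.2577]/1.02 = 0.9426. B = V − Δ·S = 14.6770.
(1,0): S=35.1000. Δ = (V_up−V_dn)/(S_up−S_dn) = (6.7998−17.6808)/(38.2590−27.3780) = -1.0000. V = [p*·6.7998 + (1−p*)·17.6808]/1.02 = 9.0753. B = V − Δ·S = 44.1753.
(1,1): S=49.0500. Δ = (V_up−V_dn)/(S_up−S_dn) = (0.9426−6.7998)/(53.4645−38.2590) = -0.3852. V = [p*·0.9426 + (1−p*)·6.7998]/1.02 = 2.2208. B = V − Δ·S = 21.1151.
(0,0): S=45.0000. Δ = (V_up−V_dn)/(S_up−S_dn) = (2.2208−9.0753)/(49.0500−35.1000) = -0.4914. V = [p*·2.2208 + (1−p*)·9.0753]/1.02 = 3.6947. B = V − Δ·S = 25.8062.
Root portfolio cost Δ·45+B reproduces V0=3.6947.

(0,0): Delta=-0.4914 Bond=25.8062
(1,0): Delta=-1.0000 Bond=44.1753
(1,1): Delta=-0.3852 Bond=21.1151
(2,0): Delta=-1.0000 Bond=45.0588
(2,1): Delta=-1.0000 Bond=45.0588
(2,2): Delta=-0.2569 Bond=14.6770
V0=3.6947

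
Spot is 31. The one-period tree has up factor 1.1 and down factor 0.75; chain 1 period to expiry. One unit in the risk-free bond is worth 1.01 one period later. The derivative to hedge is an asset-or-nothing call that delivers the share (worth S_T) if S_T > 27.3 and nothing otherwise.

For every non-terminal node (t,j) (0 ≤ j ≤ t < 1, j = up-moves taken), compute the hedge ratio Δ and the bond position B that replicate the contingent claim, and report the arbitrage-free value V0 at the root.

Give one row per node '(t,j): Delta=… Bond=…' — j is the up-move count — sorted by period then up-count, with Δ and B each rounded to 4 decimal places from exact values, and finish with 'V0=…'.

Under the risk-neutral measure, an up-move has probability p* = (R−d)/(u−d) = 0.7429 and values discount at R = 1.01.
Payoff layer (t=1): V(1,0)=0.0000, V(1,1)=34.1000
Node (0,0) S=31.0000: V=(p*·34.1000+(1−p*)·0.0000)/1.01=25.0806; Δ=(34.1000−0.0000)/(34.1000−23.2500)=3.1429; B=V−Δ·S=-72.3479
Check: Δ(0,0)·S0 + B(0,0) = 25.0806 = V0.

(0,0): Delta=3.1429 Bond=-72.3479
V0=25.0806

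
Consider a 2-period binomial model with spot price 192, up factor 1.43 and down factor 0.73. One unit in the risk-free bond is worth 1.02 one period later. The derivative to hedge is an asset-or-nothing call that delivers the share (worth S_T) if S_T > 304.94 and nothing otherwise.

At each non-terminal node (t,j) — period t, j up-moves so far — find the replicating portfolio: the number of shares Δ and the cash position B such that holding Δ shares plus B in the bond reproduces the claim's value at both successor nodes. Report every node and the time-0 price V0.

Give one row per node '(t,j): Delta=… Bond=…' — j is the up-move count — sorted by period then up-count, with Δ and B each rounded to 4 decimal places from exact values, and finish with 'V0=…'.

The replicating-portfolio and risk-neutral prices coincide; use p* = (1.02−0.73)/(1.43−0.73) = 0.4143 for the latter.
Terminal values V(2,·): V(2,0)=0.0000, V(2,1)=0.0000, V(2,2)=392.6208
Node (1,0) S=140.1600: V=(p*·0.0000+(1−p*)·0.0000)/1.02=0.0000; Δ=(0.0000−0.0000)/(200.4288−102.3168)=0.0000; B=V−Δ·S=0.0000
Node (1,1) S=274.5600: V=(p*·392.6208+(1−p*)·0.0000)/1.02=159.4678; Δ=(392.6208−0.0000)/(392.6208−200.4288)=2.0429; B=V−Δ·S=-401.4190
Node (0,0) S=192.0000: V=(p*·159.4678+(1−p*)·0.0000)/1.02=64.7698; Δ=(159.4678−0.0000)/(274.5600−140.1600)=1.1865; B=V−Δ·S=-163.0413
The time-0 hedge costs 64.7698, which is the no-arbitrage price.

(0,0): Delta=1.1865 Bond=-163.0413
(1,0): Delta=0.0000 Bond=0.0000
(1,1): Delta=2.0429 Bond=-401.4190
V0=64.7698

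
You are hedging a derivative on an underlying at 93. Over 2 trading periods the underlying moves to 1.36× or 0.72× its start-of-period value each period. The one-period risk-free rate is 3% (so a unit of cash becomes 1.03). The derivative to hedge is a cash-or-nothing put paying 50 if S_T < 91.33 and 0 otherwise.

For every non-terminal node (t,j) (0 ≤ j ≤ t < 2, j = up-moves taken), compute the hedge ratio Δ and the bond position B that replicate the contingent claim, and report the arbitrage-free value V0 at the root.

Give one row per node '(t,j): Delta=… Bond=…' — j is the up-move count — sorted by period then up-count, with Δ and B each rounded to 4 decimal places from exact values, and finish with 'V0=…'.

The replicating-portfolio and risk-neutral prices coincide; use p* = (1.03−0.72)/(1.36−0.72) = 0.4844 for the latter.
At expiry t=2: V(2,0)=50.0000, V(2,1)=50.0000, V(2,2)=0.0000
Node (1,0) S=66.9600: V=(p*·50.0000+(1−p*)·50.0000)/1.03=48.5437; Δ=(50.0000−50.0000)/(91.0656−48.2112)=0.0000; B=V−Δ·S=48.5437
Node (1,1) S=126.4800: V=(p*·0.0000+(1−p*)·50.0000)/1.03=25.0303; Δ=(0.0000−50.0000)/(172.0128−91.0656)=-0.6177; B=V−Δ·S=103.1553
Node (0,0) S=93.0000: V=(p*·25.0303+(1−p*)·48.5437)/1.03=36.0722; Δ=(25.0303−48.5437)/(126.4800−66.9600)=-0.3950; B=V−Δ·S=72.8119
Each (Δ,B) replicates both successor values, so the strategy is self-financing and V0 is arbitrage-free.

(0,0): Delta=-0.3950 Bond=72.8119
(1,0): Delta=0.0000 Bond=48.5437
(1,1): Delta=-0.6177 Bond=103.1553
V0=36.0722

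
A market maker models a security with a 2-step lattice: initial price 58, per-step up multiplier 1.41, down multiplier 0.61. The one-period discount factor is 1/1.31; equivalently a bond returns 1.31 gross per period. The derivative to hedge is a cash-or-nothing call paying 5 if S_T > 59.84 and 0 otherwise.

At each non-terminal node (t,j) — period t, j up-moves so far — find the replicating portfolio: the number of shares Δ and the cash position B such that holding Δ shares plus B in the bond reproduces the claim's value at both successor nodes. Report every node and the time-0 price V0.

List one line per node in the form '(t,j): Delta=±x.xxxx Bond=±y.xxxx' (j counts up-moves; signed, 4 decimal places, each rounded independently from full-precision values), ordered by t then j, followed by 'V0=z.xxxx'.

Since d<R<u, set p* = (R−d)/(u−d) = 0.8750; price each node as the discounted p*-expectation of its children.
Terminal payoffs: V(2,0)=0.0000, V(2,1)=0.0000, V(2,2)=5.0000
(1,0): S=35.3800. Δ = (V_up−V_dn)/(S_up−S_dn) = (0.0000−0.0000)/(49.8858−21.5818) = 0.0000. V = [p*·0.0000 + (1−p*)·0.0000]/1.31 = 0.0000. B = V − Δ·S = 0.0000.
(1,1): S=81.7800. Δ = (V_up−V_dn)/(S_up−S_dn) = (5.0000−0.0000)/(115.3098−49.8858) = 0.0764. V = [p*·5.0000 + (1−p*)·0.0000]/1.31 = 3.3397. B = V − Δ·S = -2.9103.
(0,0): S=58.0000. Δ = (V_up−V_dn)/(S_up−S_dn) = (3.3397−0.0000)/(81.7800−35.3800) = 0.0720. V = [p*·3.3397 + (1−p*)·0.0000]/1.31 = 2.2307. B = V − Δ·S = -1.9439.
The time-0 hedge costs 2.2307, which is the no-arbitrage price.

(0,0): Delta=0.0720 Bond=-1.9439
(1,0): Delta=0.0000 Bond=0.0000
(1,1): Delta=0.0764 Bond=-2.9103
V0=2.2307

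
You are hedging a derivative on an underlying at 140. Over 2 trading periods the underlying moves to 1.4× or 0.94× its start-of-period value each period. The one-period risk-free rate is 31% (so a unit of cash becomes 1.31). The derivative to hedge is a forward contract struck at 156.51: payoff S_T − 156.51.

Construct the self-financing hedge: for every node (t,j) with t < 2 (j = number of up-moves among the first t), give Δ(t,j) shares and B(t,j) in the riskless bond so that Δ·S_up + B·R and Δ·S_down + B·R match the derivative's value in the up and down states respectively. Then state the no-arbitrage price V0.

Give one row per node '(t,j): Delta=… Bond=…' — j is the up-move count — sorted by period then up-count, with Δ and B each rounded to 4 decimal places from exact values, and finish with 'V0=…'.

Risk-neutral probability p* = (R−d)/(u−d) = (1.31−0.94)/(1.4−0.94) = 0.8043.
At expiry t=2: V(2,0)=-32.8060, V(2,1)=27.7300, V(2,2)=117.8900
  t=1,j=0: stock 131.6000 → up 184.2400 (V=27.7300), down 123.7040 (V=-32.8060). Price 12.1267; hedge Δ=1.0000, bond B=-119.4733.
  t=1,j=1: stock 196.0000 → up 274.4000 (V=117.8900), down 184.2400 (V=27.7300). Price 76.5267; hedge Δ=1.0000, bond B=-119.4733.
  t=0,j=0: stock 140.0000 → up 196.0000 (V=76.5267), down 131.6000 (V=12.1267). Price 48.7990; hedge Δ=1.0000, bond B=-91.2010.
The time-0 hedge costs 48.7990, which is the no-arbitrage price.

(0,0): Delta=1.0000 Bond=-91.2010
(1,0): Delta=1.0000 Bond=-119.4733
(1,1): Delta=1.0000 Bond=-119.4733
V0=48.7990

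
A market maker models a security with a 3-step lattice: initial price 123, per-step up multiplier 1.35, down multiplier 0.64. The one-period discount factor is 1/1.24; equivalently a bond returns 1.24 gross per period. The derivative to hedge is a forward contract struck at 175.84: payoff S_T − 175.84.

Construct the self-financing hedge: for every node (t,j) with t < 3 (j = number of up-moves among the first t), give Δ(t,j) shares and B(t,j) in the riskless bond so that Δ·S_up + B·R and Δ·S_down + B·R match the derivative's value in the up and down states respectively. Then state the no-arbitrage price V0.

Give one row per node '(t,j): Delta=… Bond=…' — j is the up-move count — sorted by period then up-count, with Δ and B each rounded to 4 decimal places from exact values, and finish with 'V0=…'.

(0,0): Delta=1.0000 Bond=-92.2258
(1,0): Delta=1.0000 Bond=-114.3600
(1,1): Delta=1.0000 Bond=-114.3600
(2,0): Delta=1.0000 Bond=-141.8065
(2,1): Delta=1.0000 Bond=-141.8065
(2,2): Delta=1.0000 Bond=-141.8065
V0=30.7742

Under the risk-neutral measure, an up-move has probability p* = (R−d)/(u−d) = 0.8451 and values discount at R = 1.24.
Terminal values V(3,·): V(3,0)=-143.5963, V(3,1)=-107.8259, V(3,2)=-32.3728, V(3,3)=126.7861
  t=2,j=0: stock 50.3808 → up 68.0141 (V=-107.8259), down 32.2437 (V=-143.5963). Price -91.4257; hedge Δ=1.0000, bond B=-141.8065.
  t=2,j=1: stock 106.2720 → up 143.4672 (V=-32.3728), down 68.0141 (V=-107.8259). Price -35.5345; hedge Δ=1.0000, bond B=-141.8065.
  t=2,j=2: stock 224.1675 → up 302.6261 (V=126.7861), down 143.4672 (V=-32.3728). Price 82.3610; hedge Δ=1.0000, bond B=-141.8065.
  t=1,j=0: stock 78.7200 → up 106.2720 (V=-35.5345), down 50.3808 (V=-91.4257). Price -35.6400; hedge Δ=1.0000, bond B=-114.3600.
  t=1,j=1: stock 166.0500 → up 224.1675 (V=82.3610), down 106.2720 (V=-35.5345). Price 51.6900; hedge Δ=1.0000, bond B=-114.3600.
  t=0,j=0: stock 123.0000 → up 166.0500 (V=51.6900), down 78.7200 (V=-35.6400). Price 30.7742; hedge Δ=1.0000, bond B=-92.2258.
Each (Δ,B) replicates both successor values, so the strategy is self-financing and V0 is arbitrage-free.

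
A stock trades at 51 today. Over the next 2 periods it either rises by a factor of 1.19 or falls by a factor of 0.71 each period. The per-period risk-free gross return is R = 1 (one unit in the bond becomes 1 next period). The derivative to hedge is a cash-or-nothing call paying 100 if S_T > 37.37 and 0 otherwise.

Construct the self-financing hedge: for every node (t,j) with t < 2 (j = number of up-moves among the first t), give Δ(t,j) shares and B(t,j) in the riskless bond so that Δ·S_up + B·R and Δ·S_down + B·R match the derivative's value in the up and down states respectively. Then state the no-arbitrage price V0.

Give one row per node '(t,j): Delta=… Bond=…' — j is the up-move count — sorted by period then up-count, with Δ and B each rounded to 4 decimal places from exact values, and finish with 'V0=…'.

(0,0): Delta=1.6170 Bond=1.8663
(1,0): Delta=5.7535 Bond=-147.9167
(1,1): Delta=0.0000 Bond=100.0000
V0=84.3316

Risk-neutral probability p* = (R−d)/(u−d) = (1−0.71)/(1.19−0.71) = 0.6042.
Payoff layer (t=2): V(2,0)=0.0000, V(2,1)=100.0000, V(2,2)=100.0000
  t=1,j=0: stock 36.2100 → up 43.0899 (V=100.0000), down 25.7091 (V=0.0000). Price 60.4167; hedge Δ=5.7535, bond B=-147.9167.
  t=1,j=1: stock 60.6900 → up 72.2211 (V=100.0000), down 43.0899 (V=100.0000). Price 100.0000; hedge Δ=0.0000, bond B=100.0000.
  t=0,j=0: stock 51.0000 → up 60.6900 (V=100.0000), down 36.2100 (V=60.4167). Price 84.3316; hedge Δ=1.6170, bond B=1.8663.
Root portfolio cost Δ·51+B reproduces V0=84.3316.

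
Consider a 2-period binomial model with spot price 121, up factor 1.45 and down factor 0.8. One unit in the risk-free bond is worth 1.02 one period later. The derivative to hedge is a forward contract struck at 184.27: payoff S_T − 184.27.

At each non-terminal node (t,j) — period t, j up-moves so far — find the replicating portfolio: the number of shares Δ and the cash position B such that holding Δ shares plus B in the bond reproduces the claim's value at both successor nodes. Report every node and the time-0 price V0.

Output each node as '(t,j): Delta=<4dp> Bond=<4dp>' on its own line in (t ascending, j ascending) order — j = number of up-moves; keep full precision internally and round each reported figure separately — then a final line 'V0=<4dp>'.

Risk-neutral probability p* = (R−d)/(u−d) = (1.02−0.8)/(1.45−0.8) = 0.3385.
At expiry t=2: V(2,0)=-106.8300, V(2,1)=-43.9100, V(2,2)=70.1325
(1,0): S=96.8000. Δ = (V_up−V_dn)/(S_up−S_dn) = (-43.9100−-106.8300)/(140.3600−77.4400) = 1.0000. V = [p*·-43.9100 + (1−p*)·-106.8300]/1.02 = -83.8569. B = V − Δ·S = -180.6569.
(1,1): S=175.4500. Δ = (V_up−V_dn)/(S_up−S_dn) = (70.1325−-43.9100)/(254.4025−140.3600) = 1.0000. V = [p*·70.1325 + (1−p*)·-43.9100]/1.02 = -5.2069. B = V − Δ·S = -180.6569.
(0,0): S=121.0000. Δ = (V_up−V_dn)/(S_up−S_dn) = (-5.2069−-83.8569)/(175.4500−96.8000) = 1.0000. V = [p*·-5.2069 + (1−p*)·-83.8569]/1.02 = -56.1146. B = V − Δ·S = -177.1146.
Check: Δ(0,0)·S0 + B(0,0) = -56.1146 = V0.

(0,0): Delta=1.0000 Bond=-177.1146
(1,0): Delta=1.0000 Bond=-180.6569
(1,1): Delta=1.0000 Bond=-180.6569
V0=-56.1146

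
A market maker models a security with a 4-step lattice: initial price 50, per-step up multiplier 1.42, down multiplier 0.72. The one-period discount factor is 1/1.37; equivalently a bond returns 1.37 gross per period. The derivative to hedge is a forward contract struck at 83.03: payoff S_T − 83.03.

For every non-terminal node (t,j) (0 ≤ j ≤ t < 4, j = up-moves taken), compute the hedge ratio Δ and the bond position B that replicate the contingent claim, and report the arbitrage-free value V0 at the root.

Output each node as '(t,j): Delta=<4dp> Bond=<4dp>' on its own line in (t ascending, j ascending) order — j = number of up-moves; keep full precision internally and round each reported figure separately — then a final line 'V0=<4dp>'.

(0,0): Delta=1.0000 Bond=-23.5696
(1,0): Delta=1.0000 Bond=-32.2904
(1,1): Delta=1.0000 Bond=-32.2904
(2,0): Delta=1.0000 Bond=-44.2378
(2,1): Delta=1.0000 Bond=-44.2378
(2,2): Delta=1.0000 Bond=-44.2378
(3,0): Delta=1.0000 Bond=-60.6058
(3,1): Delta=1.0000 Bond=-60.6058
(3,2): Delta=1.0000 Bond=-60.6058
(3,3): Delta=1.0000 Bond=-60.6058
V0=26.4304

Risk-neutral probability p* = (R−d)/(u−d) = (1.37−0.72)/(1.42−0.72) = 0.9286.
Terminal payoffs: V(4,0)=-69.5931, V(4,1)=-56.5294, V(4,2)=-30.7649, V(4,3)=20.0484, V(4,4)=120.2634
  t=3,j=0: stock 18.6624 → up 26.5006 (V=-56.5294), down 13.4369 (V=-69.5931). Price -41.9434; hedge Δ=1.0000, bond B=-60.6058.
  t=3,j=1: stock 36.8064 → up 52.2651 (V=-30.7649), down 26.5006 (V=-56.5294). Price -23.7994; hedge Δ=1.0000, bond B=-60.6058.
  t=3,j=2: stock 72.5904 → up 103.0784 (V=20.0484), down 52.2651 (V=-30.7649). Price 11.9846; hedge Δ=1.0000, bond B=-60.6058.
  t=3,j=3: stock 143.1644 → up 203.2934 (V=120.2634), down 103.0784 (V=20.0484). Price 82.5586; hedge Δ=1.0000, bond B=-60.6058.
  t=2,j=0: stock 25.9200 → up 36.8064 (V=-23.7994), down 18.6624 (V=-41.9434). Price -18.3178; hedge Δ=1.0000, bond B=-44.2378.
  t=2,j=1: stock 51.1200 → up 72.5904 (V=11.9846), down 36.8064 (V=-23.7994). Price 6.8822; hedge Δ=1.0000, bond B=-44.2378.
  t=2,j=2: stock 100.8200 → up 143.1644 (V=82.5586), down 72.5904 (V=11.9846). Price 56.5822; hedge Δ=1.0000, bond B=-44.2378.
  t=1,j=0: stock 36.0000 → up 51.1200 (V=6.8822), down 25.9200 (V=-18.3178). Price 3.7096; hedge Δ=1.0000, bond B=-32.2904.
  t=1,j=1: stock 71.0000 → up 100.8200 (V=56.5822), down 51.1200 (V=6.8822). Price 38.7096; hedge Δ=1.0000, bond B=-32.2904.
  t=0,j=0: stock 50.0000 → up 71.0000 (V=38.7096), down 36.0000 (V=3.7096). Price 26.4304; hedge Δ=1.0000, bond B=-23.5696.
Each (Δ,B) replicates both successor values, so the strategy is self-financing and V0 is arbitrage-free.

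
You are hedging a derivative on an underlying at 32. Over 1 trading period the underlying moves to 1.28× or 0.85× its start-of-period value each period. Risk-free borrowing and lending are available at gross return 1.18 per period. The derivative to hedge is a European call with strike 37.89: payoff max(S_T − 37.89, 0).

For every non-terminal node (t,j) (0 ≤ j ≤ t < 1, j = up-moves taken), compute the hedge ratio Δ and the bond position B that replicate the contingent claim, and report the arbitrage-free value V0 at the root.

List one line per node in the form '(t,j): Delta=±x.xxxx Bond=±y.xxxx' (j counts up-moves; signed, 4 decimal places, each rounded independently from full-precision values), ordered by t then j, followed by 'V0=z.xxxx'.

Since d<R<u, set p* = (R−d)/(u−d) = 0.7674; price each node as the discounted p*-expectation of its children.
Payoff layer (t=1): V(1,0)=0.0000, V(1,1)=3.0700
  t=0,j=0: stock 32.0000 → up 40.9600 (V=3.0700), down 27.2000 (V=0.0000). Price 1.9966; hedge Δ=0.2231, bond B=-5.1429.
The time-0 hedge costs 1.9966, which is the no-arbitrage price.

(0,0): Delta=0.2231 Bond=-5.1429
V0=1.9966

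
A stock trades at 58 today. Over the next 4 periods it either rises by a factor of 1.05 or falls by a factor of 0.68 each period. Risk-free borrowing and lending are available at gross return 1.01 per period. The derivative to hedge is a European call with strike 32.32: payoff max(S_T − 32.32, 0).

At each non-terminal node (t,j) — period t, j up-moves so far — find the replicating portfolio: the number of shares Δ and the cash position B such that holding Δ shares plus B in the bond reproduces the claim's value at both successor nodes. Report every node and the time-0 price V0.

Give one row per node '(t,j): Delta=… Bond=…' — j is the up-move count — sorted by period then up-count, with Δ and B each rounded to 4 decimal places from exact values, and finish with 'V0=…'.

(0,0): Delta=0.9528 Bond=-28.1123
(1,0): Delta=0.7127 Bond=-18.9242
(1,1): Delta=0.9716 Bond=-29.5412
(2,0): Delta=0.0000 Bond=0.0000
(2,1): Delta=0.7686 Bond=-21.4302
(2,2): Delta=0.9876 Bond=-30.8556
(3,0): Delta=0.0000 Bond=0.0000
(3,1): Delta=0.0000 Bond=0.0000
(3,2): Delta=0.8290 Bond=-24.2681
(3,3): Delta=1.0000 Bond=-32.0000
V0=27.1483

Risk-neutral probability p* = (R−d)/(u−d) = (1.01−0.68)/(1.05−0.68) = 0.8919.
Terminal payoffs: V(4,0)=0.0000, V(4,1)=0.0000, V(4,2)=0.0000, V(4,3)=13.3367, V(4,4)=38.1794
(3,0): S=18.2371. Δ = (V_up−V_dn)/(S_up−S_dn) = (0.0000−0.0000)/(19.1489−12.4012) = 0.0000. V = [p*·0.0000 + (1−p*)·0.0000]/1.01 = 0.0000. B = V − Δ·S = 0.0000.
(3,1): S=28.1602. Δ = (V_up−V_dn)/(S_up−S_dn) = (0.0000−0.0000)/(29.5682−19.1489) = 0.0000. V = [p*·0.0000 + (1−p*)·0.0000]/1.01 = 0.0000. B = V − Δ·S = 0.0000.
(3,2): S=43.4826. Δ = (V_up−V_dn)/(S_up−S_dn) = (13.3367−0.0000)/(45.6567−29.5682) = 0.8290. V = [p*·13.3367 + (1−p*)·0.0000]/1.01 = 11.7771. B = V − Δ·S = -24.2681.
(3,3): S=67.1423. Δ = (V_up−V_dn)/(S_up−S_dn) = (38.1794−13.3367)/(70.4994−45.6567) = 1.0000. V = [p*·38.1794 + (1−p*)·13.3367]/1.01 = 35.1423. B = V − Δ·S = -32.0000.
(2,0): S=26.8192. Δ = (V_up−V_dn)/(S_up−S_dn) = (0.0000−0.0000)/(28.1602−18.2371) = 0.0000. V = [p*·0.0000 + (1−p*)·0.0000]/1.01 = 0.0000. B = V − Δ·S = 0.0000.
(2,1): S=41.4120. Δ = (V_up−V_dn)/(S_up−S_dn) = (11.7771−0.0000)/(43.4826−28.1602) = 0.7686. V = [p*·11.7771 + (1−p*)·0.0000]/1.01 = 10.3999. B = V − Δ·S = -21.4302.
(2,2): S=63.9450. Δ = (V_up−V_dn)/(S_up−S_dn) = (35.1423−11.7771)/(67.1423−43.4826) = 0.9876. V = [p*·35.1423 + (1−p*)·11.7771]/1.01 = 32.2934. B = V − Δ·S = -30.8556.
(1,0): S=39.4400. Δ = (V_up−V_dn)/(S_up−S_dn) = (10.3999−0.0000)/(41.4120−26.8192) = 0.7127. V = [p*·10.3999 + (1−p*)·0.0000]/1.01 = 9.1838. B = V − Δ·S = -18.9242.
(1,1): S=60.9000. Δ = (V_up−V_dn)/(S_up−S_dn) = (32.2934−10.3999)/(63.9450−41.4120) = 0.9716. V = [p*·32.2934 + (1−p*)·10.3999]/1.01 = 29.6302. B = V − Δ·S = -29.5412.
(0,0): S=58.0000. Δ = (V_up−V_dn)/(S_up−S_dn) = (29.6302−9.1838)/(60.9000−39.4400) = 0.9528. V = [p*·29.6302 + (1−p*)·9.1838]/1.01 = 27.1483. B = V − Δ·S = -28.1123.
Self-financing check: at every node Δ·S+B equals the discounted successor values.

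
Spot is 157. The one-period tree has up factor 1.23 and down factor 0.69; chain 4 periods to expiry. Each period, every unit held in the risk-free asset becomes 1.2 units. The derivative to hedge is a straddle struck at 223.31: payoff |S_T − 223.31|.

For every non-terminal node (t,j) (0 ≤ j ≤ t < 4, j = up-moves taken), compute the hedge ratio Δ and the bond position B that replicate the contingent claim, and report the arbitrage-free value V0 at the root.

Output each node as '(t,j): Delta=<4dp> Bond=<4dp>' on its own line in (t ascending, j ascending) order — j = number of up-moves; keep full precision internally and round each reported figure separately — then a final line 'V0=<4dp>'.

Risk-neutral probability p* = (R−d)/(u−d) = (1.2−0.69)/(1.23−0.69) = 0.9444.
Payoff layer (t=4): V(4,0)=187.7226, V(4,1)=159.8716, V(4,2)=110.2242, V(4,3)=21.7223, V(4,4)=136.0420
  t=3,j=0: stock 51.5759 → up 63.4384 (V=159.8716), down 35.5874 (V=187.7226). Price 134.5158; hedge Δ=-1.0000, bond B=186.0917.
  t=3,j=1: stock 91.9397 → up 113.0858 (V=110.2242), down 63.4384 (V=159.8716). Price 94.1520; hedge Δ=-1.0000, bond B=186.0917.
  t=3,j=2: stock 163.8925 → up 201.5877 (V=21.7223), down 113.0858 (V=110.2242). Price 22.1992; hedge Δ=-1.0000, bond B=186.0917.
  t=3,j=3: stock 292.1561 → up 359.3520 (V=136.0420), down 201.5877 (V=21.7223). Price 108.0758; hedge Δ=0.7246, bond B=-103.6275.
  t=2,j=0: stock 74.7477 → up 91.9397 (V=94.1520), down 51.5759 (V=134.5158). Price 80.3287; hedge Δ=-1.0000, bond B=155.0764.
  t=2,j=1: stock 133.2459 → up 163.8925 (V=22.1992), down 91.9397 (V=94.1520). Price 21.8305; hedge Δ=-1.0000, bond B=155.0764.
  t=2,j=2: stock 237.5253 → up 292.1561 (V=108.0758), down 163.8925 (V=22.1992). Price 86.0874; hedge Δ=0.6695, bond B=-72.9433.
  t=1,j=0: stock 108.3300 → up 133.2459 (V=21.8305), down 74.7477 (V=80.3287). Price 20.9003; hedge Δ=-1.0000, bond B=129.2303.
  t=1,j=1: stock 193.1100 → up 237.5253 (V=86.0874), down 133.2459 (V=21.8305). Price 68.7646; hedge Δ=0.6162, bond B=-50.2296.
  t=0,j=0: stock 157.0000 → up 193.1100 (V=68.7646), down 108.3300 (V=20.9003). Price 55.0879; hedge Δ=0.5646, bond B=-33.5497.
Each (Δ,B) replicates both successor values, so the strategy is self-financing and V0 is arbitrage-free.

(0,0): Delta=0.5646 Bond=-33.5497
(1,0): Delta=-1.0000 Bond=129.2303
(1,1): Delta=0.6162 Bond=-50.2296
(2,0): Delta=-1.0000 Bond=155.0764
(2,1): Delta=-1.0000 Bond=155.0764
(2,2): Delta=0.6695 Bond=-72.9433
(3,0): Delta=-1.0000 Bond=186.0917
(3,1): Delta=-1.0000 Bond=186.0917
(3,2): Delta=-1.0000 Bond=186.0917
(3,3): Delta=0.7246 Bond=-103.6275
V0=55.0879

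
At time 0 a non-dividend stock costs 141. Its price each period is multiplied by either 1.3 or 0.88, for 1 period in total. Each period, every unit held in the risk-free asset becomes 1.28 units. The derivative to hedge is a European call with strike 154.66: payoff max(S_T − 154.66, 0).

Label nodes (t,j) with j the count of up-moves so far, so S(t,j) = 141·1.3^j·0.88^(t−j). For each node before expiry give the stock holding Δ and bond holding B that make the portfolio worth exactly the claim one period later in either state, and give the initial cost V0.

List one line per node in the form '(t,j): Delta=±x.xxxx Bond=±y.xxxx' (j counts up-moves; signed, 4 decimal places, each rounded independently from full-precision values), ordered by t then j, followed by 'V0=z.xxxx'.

(0,0): Delta=0.4836 Bond=-46.8810
V0=21.3095

Under the risk-neutral measure, an up-move has probability p* = (R−d)/(u−d) = 0.9524 and values discount at R = 1.28.
Terminal values V(1,·): V(1,0)=0.0000, V(1,1)=28.6400
(0,0): S=141.0000. Δ = (V_up−V_dn)/(S_up−S_dn) = (28.6400−0.0000)/(183.3000−124.0800) = 0.4836. V = [p*·28.6400 + (1−p*)·0.0000]/1.28 = 21.3095. B = V − Δ·S = -46.8810.
The time-0 hedge costs 21.3095, which is the no-arbitrage price.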